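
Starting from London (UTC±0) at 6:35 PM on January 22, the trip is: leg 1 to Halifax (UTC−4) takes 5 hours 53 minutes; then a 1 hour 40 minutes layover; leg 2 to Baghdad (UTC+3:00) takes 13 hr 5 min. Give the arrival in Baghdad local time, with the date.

London is at UTC+0, so departure is already 6:35 PM UTC on Jan 22.
Add 5 hours and 53 minutes leg 1 → 12:28 AM UTC (Jan 23).
Add 1 hour and 40 minutes layover in Halifax → 2:08 AM UTC.
Add 13 hours and 5 minutes leg 2 → 3:13 PM UTC.
Baghdad is UTC+3:00, so local arrival = 3:13 PM + 3:00 = 6:13 PM on Jan 23.

6:13 PM on January 23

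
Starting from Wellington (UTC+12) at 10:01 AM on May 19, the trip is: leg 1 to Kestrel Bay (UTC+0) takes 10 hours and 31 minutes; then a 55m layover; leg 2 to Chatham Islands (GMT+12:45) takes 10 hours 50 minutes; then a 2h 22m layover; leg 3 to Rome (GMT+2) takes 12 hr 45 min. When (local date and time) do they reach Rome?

1:24 PM on May 20

Convert departure to UTC: 10:01 AM − 12:00 = 10:01 PM UTC on May 18.
Add 10 hours 31 minutes leg 1 → 8:32 AM UTC (May 19).
Add 55 minutes layover in Kestrel Bay → 9:27 AM UTC.
Add 10 hours 50 minutes leg 2 → 8:17 PM UTC.
Add 2 hours 22 minutes layover in Chatham Islands → 10:39 PM UTC.
Add 12 hours and 45 minutes leg 3 → 11:24 AM UTC (May 20).
Rome is UTC+2:00, so local arrival = 11:24 AM + 2:00 = 1:24 PM on May 20.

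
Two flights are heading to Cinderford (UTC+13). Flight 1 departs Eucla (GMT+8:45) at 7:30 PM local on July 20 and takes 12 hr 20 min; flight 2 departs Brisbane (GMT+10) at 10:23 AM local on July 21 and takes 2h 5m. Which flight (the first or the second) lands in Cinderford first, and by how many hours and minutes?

the first, by 3 hours 23 minutes

Flight 1 in UTC: 7:30 PM − 8:45 = 10:45 AM on Jul 20.
+12 hours 20 minutes → arrive 11:05 PM UTC on Jul 20.
Flight 2 in UTC: 10:23 AM − 10:00 = 12:23 AM on Jul 21.
+2 hours and 5 minutes → arrive 2:28 AM UTC on Jul 21.
Flight 1 lands earlier by 3 hours 23 minutes.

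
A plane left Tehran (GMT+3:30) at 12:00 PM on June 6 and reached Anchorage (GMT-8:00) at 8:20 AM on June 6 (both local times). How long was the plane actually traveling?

Anchorage is 11:30 behind Tehran.
Clock-face elapsed time (ignoring zones) is −3 hours 40 minutes.
Actual elapsed = −3 hours 40 minutes + 11:30 = 7 hours 50 minutes.

7 hours 50 minutes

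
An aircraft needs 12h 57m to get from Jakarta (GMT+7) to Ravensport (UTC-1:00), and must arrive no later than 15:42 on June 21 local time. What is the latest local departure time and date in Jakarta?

10:45 on Jun 21

Target arrival in UTC: 15:42 + 1:00 = 16:42 on Jun 21.
Subtract 12 hours and 57 minutes → departure 03:45 UTC on Jun 21.
Jakarta is UTC+7:00: 03:45 + 7:00 = 10:45 on Jun 21.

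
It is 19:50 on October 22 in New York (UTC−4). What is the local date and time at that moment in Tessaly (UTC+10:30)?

Tessaly is 14:30 ahead of New York.
Shift by the zone difference: 19:50 + 14:30 = 10:20 on Oct 23 in Tessaly.

10:20 on October 23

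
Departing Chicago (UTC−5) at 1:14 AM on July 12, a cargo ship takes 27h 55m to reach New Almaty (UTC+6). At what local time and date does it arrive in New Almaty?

4:09 PM on July 13

New Almaty is 11:00 ahead of Chicago.
After 27 hours and 55 minutes it is 5:09 AM (Jul 13) in Chicago.
Shift by the zone difference: 5:09 AM + 11:00 = 4:09 PM on Jul 13 in New Almaty.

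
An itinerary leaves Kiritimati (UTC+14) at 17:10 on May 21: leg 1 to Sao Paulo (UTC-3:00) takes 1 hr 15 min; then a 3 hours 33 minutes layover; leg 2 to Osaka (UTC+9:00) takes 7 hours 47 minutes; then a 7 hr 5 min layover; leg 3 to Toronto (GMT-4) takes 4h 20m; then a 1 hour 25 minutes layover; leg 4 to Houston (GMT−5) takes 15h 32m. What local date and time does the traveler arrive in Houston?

Convert departure to UTC: 17:10 − 14:00 = 03:10 UTC on May 21.
Add 1 hour and 15 minutes leg 1 → 04:25 UTC.
Add 3 hours 33 minutes layover in Sao Paulo → 07:58 UTC.
Add 7 hours 47 minutes leg 2 → 15:45 UTC.
Add 7 hours 5 minutes layover in Osaka → 22:50 UTC.
Add 4 hours and 20 minutes leg 3 → 03:10 UTC (May 22).
Add 1 hour 25 minutes layover in Toronto → 04:35 UTC.
Add 15 hours and 32 minutes leg 4 → 20:07 UTC.
Houston is UTC−5:00, so local arrival = 20:07 − 5:00 = 15:07 on May 22.

15:07 on May 22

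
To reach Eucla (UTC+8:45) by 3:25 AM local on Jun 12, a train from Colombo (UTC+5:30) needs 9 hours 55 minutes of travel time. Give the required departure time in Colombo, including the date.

2:15 PM on Jun 11

Target arrival in UTC: 3:25 AM − 8:45 = 6:40 PM on Jun 11.
Subtract 9 hours and 55 minutes → departure 8:45 AM UTC on Jun 11.
Colombo is UTC+5:30: 8:45 AM + 5:30 = 2:15 PM on Jun 11.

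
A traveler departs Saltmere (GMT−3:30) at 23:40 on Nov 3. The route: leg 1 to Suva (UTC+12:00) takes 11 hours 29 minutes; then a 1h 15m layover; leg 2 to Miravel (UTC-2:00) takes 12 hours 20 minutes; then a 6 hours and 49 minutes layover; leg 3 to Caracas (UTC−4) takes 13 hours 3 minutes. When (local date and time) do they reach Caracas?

20:06 on Nov 5

Convert departure to UTC: 23:40 + 3:30 = 03:10 UTC on Nov 4.
Add 11 hours and 29 minutes leg 1 → 14:39 UTC.
Add 1 hour 15 minutes layover in Suva → 15:54 UTC.
Add 12 hours 20 minutes leg 2 → 04:14 UTC (Nov 5).
Add 6 hours 49 minutes layover in Miravel → 11:03 UTC.
Add 13 hours 3 minutes leg 3 → 00:06 UTC (Nov 6).
Caracas is UTC−4:00, so local arrival = 00:06 − 4:00 = 20:06 on Nov 5.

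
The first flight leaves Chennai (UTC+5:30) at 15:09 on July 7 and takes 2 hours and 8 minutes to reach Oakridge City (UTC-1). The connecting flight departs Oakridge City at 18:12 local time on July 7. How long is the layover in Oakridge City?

Convert departure to UTC: 15:09 − 5:30 = 09:39 UTC on Jul 7.
Add 2 hours 8 minutes flight time → 11:47 UTC.
Oakridge City is UTC−1:00, so local arrival = 11:47 − 1:00 = 10:47 on Jul 7.
Layover = 18:12 − 10:47 = 7 hours 25 minutes.

7 hours 25 minutes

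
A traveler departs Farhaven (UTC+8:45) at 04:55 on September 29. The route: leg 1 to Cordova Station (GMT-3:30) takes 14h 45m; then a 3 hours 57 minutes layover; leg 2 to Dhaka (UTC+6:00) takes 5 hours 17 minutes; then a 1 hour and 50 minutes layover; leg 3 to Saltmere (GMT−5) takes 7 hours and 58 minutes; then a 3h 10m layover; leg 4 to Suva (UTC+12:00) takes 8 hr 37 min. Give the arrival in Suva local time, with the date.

05:44 on October 1

Convert departure to UTC: 04:55 − 8:45 = 20:10 UTC on Sep 28.
Add 14 hours 45 minutes leg 1 → 10:55 UTC (Sep 29).
Add 3 hours 57 minutes layover in Cordova Station → 14:52 UTC.
Add 5 hours 17 minutes leg 2 → 20:09 UTC.
Add 1 hour 50 minutes layover in Dhaka → 21:59 UTC.
Add 7 hours and 58 minutes leg 3 → 05:57 UTC (Sep 30).
Add 3 hours 10 minutes layover in Saltmere → 09:07 UTC.
Add 8 hours 37 minutes leg 4 → 17:44 UTC.
Suva is UTC+12:00, so local arrival = 17:44 + 12:00 = 05:44 on Oct 1.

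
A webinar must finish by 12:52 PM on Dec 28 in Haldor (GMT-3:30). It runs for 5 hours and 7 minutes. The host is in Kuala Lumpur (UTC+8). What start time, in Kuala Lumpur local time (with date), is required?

7:15 PM on December 28

Target end time in UTC: 12:52 PM + 3:30 = 4:22 PM on Dec 28.
Subtract 5 hours and 7 minutes → start 11:15 AM UTC on Dec 28.
Kuala Lumpur is UTC+8:00: 11:15 AM + 8:00 = 7:15 PM on Dec 28.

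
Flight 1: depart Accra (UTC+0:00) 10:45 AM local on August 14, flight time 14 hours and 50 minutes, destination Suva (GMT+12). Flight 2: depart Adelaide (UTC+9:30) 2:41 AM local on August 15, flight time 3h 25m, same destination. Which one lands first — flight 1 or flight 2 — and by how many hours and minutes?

the second, by 4 hours 59 minutes

Flight 1 departs at 10:45 AM UTC (Aug 14).
+14 hours 50 minutes → arrive 1:35 AM UTC on Aug 15.
Flight 2 in UTC: 2:41 AM − 9:30 = 5:11 PM on Aug 14.
+3 hours 25 minutes → arrive 8:36 PM UTC on Aug 14.
Flight 2 lands earlier by 4 hours 59 minutes.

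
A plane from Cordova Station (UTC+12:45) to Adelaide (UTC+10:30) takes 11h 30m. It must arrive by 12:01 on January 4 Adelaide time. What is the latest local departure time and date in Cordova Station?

02:46 on Jan 4

Target arrival in UTC: 12:01 − 10:30 = 01:31 on Jan 4.
Subtract 11 hours 30 minutes → departure 14:01 UTC on Jan 3.
Cordova Station is UTC+12:45: 14:01 + 12:45 = 02:46 on Jan 4.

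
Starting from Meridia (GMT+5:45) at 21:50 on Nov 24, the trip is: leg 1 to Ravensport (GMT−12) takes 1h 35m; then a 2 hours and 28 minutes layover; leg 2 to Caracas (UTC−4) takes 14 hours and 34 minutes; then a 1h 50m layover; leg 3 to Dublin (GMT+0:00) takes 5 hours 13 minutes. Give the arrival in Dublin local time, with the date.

17:45 on November 25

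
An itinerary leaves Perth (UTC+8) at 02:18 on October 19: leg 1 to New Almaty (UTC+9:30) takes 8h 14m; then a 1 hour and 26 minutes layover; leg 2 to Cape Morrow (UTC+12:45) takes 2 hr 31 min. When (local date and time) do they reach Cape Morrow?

Convert departure to UTC: 02:18 − 8:00 = 18:18 UTC on Oct 18.
Add 8 hours 14 minutes leg 1 → 02:32 UTC (Oct 19).
Add 1 hour 26 minutes layover in New Almaty → 03:58 UTC.
Add 2 hours 31 minutes leg 2 → 06:29 UTC.
Cape Morrow is UTC+12:45, so local arrival = 06:29 + 12:45 = 19:14 on Oct 19.

19:14 on October 19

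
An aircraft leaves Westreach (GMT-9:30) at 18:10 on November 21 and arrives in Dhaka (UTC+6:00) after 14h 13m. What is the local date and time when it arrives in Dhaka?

Convert departure to UTC: 18:10 + 9:30 = 03:40 UTC on Nov 22.
Add 14 hours and 13 minutes travel time → 17:53 UTC.
Dhaka is UTC+6:00, so local arrival = 17:53 + 6:00 = 23:53 on Nov 22.

23:53 on November 22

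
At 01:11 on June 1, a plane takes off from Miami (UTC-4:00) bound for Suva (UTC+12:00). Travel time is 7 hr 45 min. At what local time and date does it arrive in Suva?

Convert departure to UTC: 01:11 + 4:00 = 05:11 UTC on Jun 1.
Add 7 hours and 45 minutes travel time → 12:56 UTC.
Suva is UTC+12:00, so local arrival = 12:56 + 12:00 = 00:56 on Jun 2.

00:56 on June 2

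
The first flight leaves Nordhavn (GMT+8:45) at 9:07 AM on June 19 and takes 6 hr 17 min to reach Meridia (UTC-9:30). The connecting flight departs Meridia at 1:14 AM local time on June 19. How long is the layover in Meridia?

Convert departure to UTC: 9:07 AM − 8:45 = 12:22 AM UTC on Jun 19.
Add 6 hours and 17 minutes flight time → 6:39 AM UTC.
Meridia is UTC−9:30, so local arrival = 6:39 AM − 9:30 = 9:09 PM on Jun 18.
Layover = 1:14 AM − 9:09 PM (+1 day) = 4 hours 5 minutes.

4 hours 5 minutes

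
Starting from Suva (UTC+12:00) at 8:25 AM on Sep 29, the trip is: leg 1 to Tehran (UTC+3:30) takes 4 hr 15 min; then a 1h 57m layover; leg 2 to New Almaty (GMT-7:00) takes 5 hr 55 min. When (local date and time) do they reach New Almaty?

1:32 AM on September 29

Convert departure to UTC: 8:25 AM − 12:00 = 8:25 PM UTC on Sep 28.
Add 4 hours 15 minutes leg 1 → 12:40 AM UTC (Sep 29).
Add 1 hour 57 minutes layover in Tehran → 2:37 AM UTC.
Add 5 hours and 55 minutes leg 2 → 8:32 AM UTC.
New Almaty is UTC−7:00, so local arrival = 8:32 AM − 7:00 = 1:32 AM on Sep 29.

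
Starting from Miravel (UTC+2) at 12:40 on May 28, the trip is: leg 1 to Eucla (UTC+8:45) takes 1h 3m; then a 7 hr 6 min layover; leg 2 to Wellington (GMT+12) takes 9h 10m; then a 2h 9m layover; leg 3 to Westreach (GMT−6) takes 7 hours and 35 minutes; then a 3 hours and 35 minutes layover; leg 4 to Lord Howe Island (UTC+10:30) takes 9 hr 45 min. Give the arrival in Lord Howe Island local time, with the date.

Convert departure to UTC: 12:40 − 2:00 = 10:40 UTC on May 28.
Add 1 hour 3 minutes leg 1 → 11:43 UTC.
Add 7 hours 6 minutes layover in Eucla → 18:49 UTC.
Add 9 hours 10 minutes leg 2 → 03:59 UTC (May 29).
Add 2 hours and 9 minutes layover in Wellington → 06:08 UTC.
Add 7 hours 35 minutes leg 3 → 13:43 UTC.
Add 3 hours 35 minutes layover in Westreach → 17:18 UTC.
Add 9 hours 45 minutes leg 4 → 03:03 UTC (May 30).
Lord Howe Island is UTC+10:30, so local arrival = 03:03 + 10:30 = 13:33 on May 30.

13:33 on May 30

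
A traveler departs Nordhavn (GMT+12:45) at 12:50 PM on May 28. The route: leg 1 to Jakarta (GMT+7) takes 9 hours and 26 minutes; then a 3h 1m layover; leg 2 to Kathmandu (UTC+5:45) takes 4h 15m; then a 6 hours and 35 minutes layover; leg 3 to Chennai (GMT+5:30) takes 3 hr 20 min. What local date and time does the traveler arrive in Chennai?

Convert departure to UTC: 12:50 PM − 12:45 = 12:05 AM UTC on May 28.
Add 9 hours 26 minutes leg 1 → 9:31 AM UTC.
Add 3 hours 1 minute layover in Jakarta → 12:32 PM UTC.
Add 4 hours 15 minutes leg 2 → 4:47 PM UTC.
Add 6 hours 35 minutes layover in Kathmandu → 11:22 PM UTC.
Add 3 hours 20 minutes leg 3 → 2:42 AM UTC (May 29).
Chennai is UTC+5:30, so local arrival = 2:42 AM + 5:30 = 8:12 AM on May 29.

8:12 AM on May 29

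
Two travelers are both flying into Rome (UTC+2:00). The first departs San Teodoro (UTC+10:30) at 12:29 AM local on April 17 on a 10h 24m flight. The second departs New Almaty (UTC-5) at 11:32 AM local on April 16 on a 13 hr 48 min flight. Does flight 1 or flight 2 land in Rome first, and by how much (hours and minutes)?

the first, by 5 hours 57 minutes

Flight 1 in UTC: 12:29 AM − 10:30 = 1:59 PM on Apr 16.
+10 hours 24 minutes → arrive 12:23 AM UTC on Apr 17.
Flight 2 in UTC: 11:32 AM + 5:00 = 4:32 PM on Apr 16.
+13 hours and 48 minutes → arrive 6:20 AM UTC on Apr 17.
Flight 1 lands earlier by 5 hours 57 minutes.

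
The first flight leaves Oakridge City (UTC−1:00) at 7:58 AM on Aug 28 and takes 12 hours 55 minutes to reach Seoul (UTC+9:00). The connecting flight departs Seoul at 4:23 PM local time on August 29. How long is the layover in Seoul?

9 hours 30 minutes

Convert departure to UTC: 7:58 AM + 1:00 = 8:58 AM UTC on Aug 28.
Add 12 hours and 55 minutes flight time → 9:53 PM UTC.
Seoul is UTC+9:00, so local arrival = 9:53 PM + 9:00 = 6:53 AM on Aug 29.
Layover = 4:23 PM − 6:53 AM = 9 hours 30 minutes.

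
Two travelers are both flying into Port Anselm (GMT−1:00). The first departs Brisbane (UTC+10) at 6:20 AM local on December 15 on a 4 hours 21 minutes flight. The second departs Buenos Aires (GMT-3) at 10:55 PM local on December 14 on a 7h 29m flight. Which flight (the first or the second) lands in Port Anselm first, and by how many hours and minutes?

the first, by 8 hours 43 minutes

Flight 1 in UTC: 6:20 AM − 10:00 = 8:20 PM on Dec 14.
+4 hours and 21 minutes → arrive 12:41 AM UTC on Dec 15.
Flight 2 in UTC: 10:55 PM + 3:00 = 1:55 AM on Dec 15.
+7 hours 29 minutes → arrive 9:24 AM UTC on Dec 15.
Flight 1 lands earlier by 8 hours 43 minutes.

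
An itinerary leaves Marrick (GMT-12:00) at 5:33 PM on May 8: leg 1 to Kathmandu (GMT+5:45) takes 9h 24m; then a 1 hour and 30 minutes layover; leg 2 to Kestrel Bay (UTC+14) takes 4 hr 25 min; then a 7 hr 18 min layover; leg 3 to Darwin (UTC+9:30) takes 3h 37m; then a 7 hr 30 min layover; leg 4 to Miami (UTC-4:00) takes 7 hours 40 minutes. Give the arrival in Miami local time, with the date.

Convert departure to UTC: 5:33 PM + 12:00 = 5:33 AM UTC on May 9.
Add 9 hours and 24 minutes leg 1 → 2:57 PM UTC.
Add 1 hour and 30 minutes layover in Kathmandu → 4:27 PM UTC.
Add 4 hours and 25 minutes leg 2 → 8:52 PM UTC.
Add 7 hours and 18 minutes layover in Kestrel Bay → 4:10 AM UTC (May 10).
Add 3 hours and 37 minutes leg 3 → 7:47 AM UTC.
Add 7 hours and 30 minutes layover in Darwin → 3:17 PM UTC.
Add 7 hours 40 minutes leg 4 → 10:57 PM UTC.
Miami is UTC−4:00, so local arrival = 10:57 PM − 4:00 = 6:57 PM on May 10.

6:57 PM on May 10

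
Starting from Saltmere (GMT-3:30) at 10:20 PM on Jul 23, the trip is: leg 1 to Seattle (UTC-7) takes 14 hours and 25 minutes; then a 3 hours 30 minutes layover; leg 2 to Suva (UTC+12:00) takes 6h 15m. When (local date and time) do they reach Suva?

Convert departure to UTC: 10:20 PM + 3:30 = 1:50 AM UTC on Jul 24.
Add 14 hours 25 minutes leg 1 → 4:15 PM UTC.
Add 3 hours 30 minutes layover in Seattle → 7:45 PM UTC.
Add 6 hours and 15 minutes leg 2 → 2:00 AM UTC (Jul 25).
Suva is UTC+12:00, so local arrival = 2:00 AM + 12:00 = 2:00 PM on Jul 25.

2:00 PM on Jul 25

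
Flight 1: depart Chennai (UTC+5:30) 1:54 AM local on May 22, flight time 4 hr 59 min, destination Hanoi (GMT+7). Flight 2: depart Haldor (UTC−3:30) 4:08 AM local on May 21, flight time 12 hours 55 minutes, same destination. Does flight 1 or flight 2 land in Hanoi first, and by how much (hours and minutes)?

the second, by 4 hours 50 minutes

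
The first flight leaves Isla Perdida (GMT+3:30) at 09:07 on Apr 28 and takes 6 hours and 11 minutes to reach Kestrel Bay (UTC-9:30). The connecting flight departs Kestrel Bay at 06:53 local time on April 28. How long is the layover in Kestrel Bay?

4 hours 35 minutes

Convert departure to UTC: 09:07 − 3:30 = 05:37 UTC on Apr 28.
Add 6 hours 11 minutes flight time → 11:48 UTC.
Kestrel Bay is UTC−9:30, so local arrival = 11:48 − 9:30 = 02:18 on Apr 28.
Layover = 06:53 − 02:18 = 4 hours 35 minutes.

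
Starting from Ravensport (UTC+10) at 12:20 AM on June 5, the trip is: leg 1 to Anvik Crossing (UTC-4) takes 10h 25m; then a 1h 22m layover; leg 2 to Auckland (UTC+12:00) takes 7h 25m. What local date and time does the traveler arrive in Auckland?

9:32 PM on Jun 5

Convert departure to UTC: 12:20 AM − 10:00 = 2:20 PM UTC on Jun 4.
Add 10 hours 25 minutes leg 1 → 12:45 AM UTC (Jun 5).
Add 1 hour 22 minutes layover in Anvik Crossing → 2:07 AM UTC.
Add 7 hours and 25 minutes leg 2 → 9:32 AM UTC.
Auckland is UTC+12:00, so local arrival = 9:32 AM + 12:00 = 9:32 PM on Jun 5.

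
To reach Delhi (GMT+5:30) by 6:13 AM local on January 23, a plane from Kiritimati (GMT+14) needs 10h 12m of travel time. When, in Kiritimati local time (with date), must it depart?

Target arrival in UTC: 6:13 AM − 5:30 = 12:43 AM on Jan 23.
Subtract 10 hours 12 minutes → departure 2:31 PM UTC on Jan 22.
Kiritimati is UTC+14:00: 2:31 PM + 14:00 = 4:31 AM on Jan 23.

4:31 AM on January 23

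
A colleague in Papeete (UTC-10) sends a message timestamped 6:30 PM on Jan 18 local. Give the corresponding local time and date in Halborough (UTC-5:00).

Halborough is 5:00 ahead of Papeete.
Shift by the zone difference: 6:30 PM + 5:00 = 11:30 PM on Jan 18 in Halborough.

11:30 PM on January 18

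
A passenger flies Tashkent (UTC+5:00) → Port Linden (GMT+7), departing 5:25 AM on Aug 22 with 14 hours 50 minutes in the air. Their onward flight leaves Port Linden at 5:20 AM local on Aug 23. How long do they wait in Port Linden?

Convert departure to UTC: 5:25 AM − 5:00 = 12:25 AM UTC on Aug 22.
Add 14 hours 50 minutes flight time → 3:15 PM UTC.
Port Linden is UTC+7:00, so local arrival = 3:15 PM + 7:00 = 10:15 PM on Aug 22.
Layover = 5:20 AM − 10:15 PM (+1 day) = 7 hours 5 minutes.

7 hours 5 minutes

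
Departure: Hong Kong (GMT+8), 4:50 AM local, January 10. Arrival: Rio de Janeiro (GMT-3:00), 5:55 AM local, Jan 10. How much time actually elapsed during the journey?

Departure in UTC: 4:50 AM − 8:00 = 8:50 PM on Jan 9.
Arrival in UTC: 5:55 AM + 3:00 = 8:55 AM on Jan 10.
Elapsed = 8:55 AM − 8:50 PM (+1 day) = 12 hours 5 minutes.

12 hours 5 minutes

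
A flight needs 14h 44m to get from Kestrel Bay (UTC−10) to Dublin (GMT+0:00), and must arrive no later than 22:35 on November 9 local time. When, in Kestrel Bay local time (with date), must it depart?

Target arrival is already UTC: 22:35 on Nov 9.
Subtract 14 hours 44 minutes → departure 07:51 UTC on Nov 9.
Kestrel Bay is UTC−10:00: 07:51 − 10:00 = 21:51 on Nov 8.

21:51 on Nov 8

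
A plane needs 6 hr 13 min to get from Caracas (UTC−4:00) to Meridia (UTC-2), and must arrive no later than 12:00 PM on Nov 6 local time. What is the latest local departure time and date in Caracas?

Target arrival in UTC: 12:00 PM + 2:00 = 2:00 PM on Nov 6.
Subtract 6 hours 13 minutes → departure 7:47 AM UTC on Nov 6.
Caracas is UTC−4:00: 7:47 AM − 4:00 = 3:47 AM on Nov 6.

3:47 AM on Nov 6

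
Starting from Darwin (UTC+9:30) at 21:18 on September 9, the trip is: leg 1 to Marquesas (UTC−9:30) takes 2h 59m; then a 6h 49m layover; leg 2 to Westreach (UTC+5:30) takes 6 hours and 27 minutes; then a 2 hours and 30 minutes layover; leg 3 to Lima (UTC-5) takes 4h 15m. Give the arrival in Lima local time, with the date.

05:48 on Sep 10

Convert departure to UTC: 21:18 − 9:30 = 11:48 UTC on Sep 9.
Add 2 hours 59 minutes leg 1 → 14:47 UTC.
Add 6 hours and 49 minutes layover in Marquesas → 21:36 UTC.
Add 6 hours and 27 minutes leg 2 → 04:03 UTC (Sep 10).
Add 2 hours 30 minutes layover in Westreach → 06:33 UTC.
Add 4 hours and 15 minutes leg 3 → 10:48 UTC.
Lima is UTC−5:00, so local arrival = 10:48 − 5:00 = 05:48 on Sep 10.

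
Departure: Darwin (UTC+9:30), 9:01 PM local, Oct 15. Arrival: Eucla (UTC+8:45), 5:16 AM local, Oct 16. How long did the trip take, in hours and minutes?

9 hours

Departure in UTC: 9:01 PM − 9:30 = 11:31 AM on Oct 15.
Arrival in UTC: 5:16 AM − 8:45 = 8:31 PM on Oct 15.
Elapsed = 8:31 PM − 11:31 AM = 9 hours.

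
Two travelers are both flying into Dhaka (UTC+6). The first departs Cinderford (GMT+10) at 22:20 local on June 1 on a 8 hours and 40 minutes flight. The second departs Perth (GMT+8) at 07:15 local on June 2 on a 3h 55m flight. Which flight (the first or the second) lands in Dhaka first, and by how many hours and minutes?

Flight 1 in UTC: 22:20 − 10:00 = 12:20 on Jun 1.
+8 hours 40 minutes → arrive 21:00 UTC on Jun 1.
Flight 2 in UTC: 07:15 − 8:00 = 23:15 on Jun 1.
+3 hours and 55 minutes → arrive 03:10 UTC on Jun 2.
Flight 1 lands earlier by 6 hours 10 minutes.

the first, by 6 hours 10 minutes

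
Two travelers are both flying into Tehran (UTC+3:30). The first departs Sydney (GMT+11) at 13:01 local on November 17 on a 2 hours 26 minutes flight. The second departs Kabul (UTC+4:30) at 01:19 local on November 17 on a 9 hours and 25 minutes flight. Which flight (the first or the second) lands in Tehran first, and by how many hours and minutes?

Flight 1 in UTC: 13:01 − 11:00 = 02:01 on Nov 17.
+2 hours and 26 minutes → arrive 04:27 UTC on Nov 17.
Flight 2 in UTC: 01:19 − 4:30 = 20:49 on Nov 16.
+9 hours and 25 minutes → arrive 06:14 UTC on Nov 17.
Flight 1 lands earlier by 1 hour 47 minutes.

the first, by 1 hour 47 minutes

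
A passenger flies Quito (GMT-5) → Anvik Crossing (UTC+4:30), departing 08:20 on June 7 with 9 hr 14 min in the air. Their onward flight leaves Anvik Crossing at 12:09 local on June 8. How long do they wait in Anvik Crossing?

Convert departure to UTC: 08:20 + 5:00 = 13:20 UTC on Jun 7.
Add 9 hours 14 minutes flight time → 22:34 UTC.
Anvik Crossing is UTC+4:30, so local arrival = 22:34 + 4:30 = 03:04 on Jun 8.
Layover = 12:09 − 03:04 = 9 hours 5 minutes.

9 hours 5 minutes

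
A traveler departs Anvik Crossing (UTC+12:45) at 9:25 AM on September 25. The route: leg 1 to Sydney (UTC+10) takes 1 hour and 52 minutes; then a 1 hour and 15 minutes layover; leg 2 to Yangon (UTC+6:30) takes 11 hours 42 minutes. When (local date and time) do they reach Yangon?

5:59 PM on Sep 25

Convert departure to UTC: 9:25 AM − 12:45 = 8:40 PM UTC on Sep 24.
Add 1 hour and 52 minutes leg 1 → 10:32 PM UTC.
Add 1 hour and 15 minutes layover in Sydney → 11:47 PM UTC.
Add 11 hours and 42 minutes leg 2 → 11:29 AM UTC (Sep 25).
Yangon is UTC+6:30, so local arrival = 11:29 AM + 6:30 = 5:59 PM on Sep 25.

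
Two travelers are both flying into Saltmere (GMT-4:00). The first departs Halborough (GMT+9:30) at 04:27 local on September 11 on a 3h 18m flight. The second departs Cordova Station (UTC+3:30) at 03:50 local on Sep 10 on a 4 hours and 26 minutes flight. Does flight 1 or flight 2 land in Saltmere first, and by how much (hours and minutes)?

Flight 1 in UTC: 04:27 − 9:30 = 18:57 on Sep 10.
+3 hours and 18 minutes → arrive 22:15 UTC on Sep 10.
Flight 2 in UTC: 03:50 − 3:30 = 00:20 on Sep 10.
+4 hours and 26 minutes → arrive 04:46 UTC on Sep 10.
Flight 2 lands earlier by 17 hours 29 minutes.

the second, by 17 hours 29 minutes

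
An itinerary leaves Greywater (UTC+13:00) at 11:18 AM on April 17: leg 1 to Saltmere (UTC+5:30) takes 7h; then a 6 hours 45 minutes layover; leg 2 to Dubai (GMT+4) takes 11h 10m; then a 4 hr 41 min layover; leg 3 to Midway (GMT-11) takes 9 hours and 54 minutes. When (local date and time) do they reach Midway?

Convert departure to UTC: 11:18 AM − 13:00 = 10:18 PM UTC on Apr 16.
Add 7 hours leg 1 → 5:18 AM UTC (Apr 17).
Add 6 hours and 45 minutes layover in Saltmere → 12:03 PM UTC.
Add 11 hours and 10 minutes leg 2 → 11:13 PM UTC.
Add 4 hours and 41 minutes layover in Dubai → 3:54 AM UTC (Apr 18).
Add 9 hours and 54 minutes leg 3 → 1:48 PM UTC.
Midway is UTC−11:00, so local arrival = 1:48 PM − 11:00 = 2:48 AM on Apr 18.

2:48 AM on Apr 18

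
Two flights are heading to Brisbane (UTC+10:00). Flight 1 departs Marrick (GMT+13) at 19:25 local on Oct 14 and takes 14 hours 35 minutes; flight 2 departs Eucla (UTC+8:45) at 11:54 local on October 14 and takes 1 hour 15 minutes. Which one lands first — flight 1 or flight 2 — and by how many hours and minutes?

Flight 1 in UTC: 19:25 − 13:00 = 06:25 on Oct 14.
+14 hours 35 minutes → arrive 21:00 UTC on Oct 14.
Flight 2 in UTC: 11:54 − 8:45 = 03:09 on Oct 14.
+1 hour and 15 minutes → arrive 04:24 UTC on Oct 14.
Flight 2 lands earlier by 16 hours 36 minutes.

the second, by 16 hours 36 minutes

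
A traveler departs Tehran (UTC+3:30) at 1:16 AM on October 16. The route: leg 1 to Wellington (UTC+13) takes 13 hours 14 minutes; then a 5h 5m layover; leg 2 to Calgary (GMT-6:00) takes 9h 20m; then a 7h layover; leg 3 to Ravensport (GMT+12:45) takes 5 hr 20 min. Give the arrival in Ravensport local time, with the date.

2:30 AM on Oct 18

Convert departure to UTC: 1:16 AM − 3:30 = 9:46 PM UTC on Oct 15.
Add 13 hours 14 minutes leg 1 → 11:00 AM UTC (Oct 16).
Add 5 hours and 5 minutes layover in Wellington → 4:05 PM UTC.
Add 9 hours 20 minutes leg 2 → 1:25 AM UTC (Oct 17).
Add 7 hours layover in Calgary → 8:25 AM UTC.
Add 5 hours and 20 minutes leg 3 → 1:45 PM UTC.
Ravensport is UTC+12:45, so local arrival = 1:45 PM + 12:45 = 2:30 AM on Oct 18.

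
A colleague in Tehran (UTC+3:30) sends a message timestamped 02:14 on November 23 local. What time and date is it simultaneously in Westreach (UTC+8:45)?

In UTC: 02:14 − 3:30 = 22:44 on Nov 22.
Westreach is UTC+8:45: 22:44 + 8:45 = 07:29 on Nov 23.

07:29 on November 23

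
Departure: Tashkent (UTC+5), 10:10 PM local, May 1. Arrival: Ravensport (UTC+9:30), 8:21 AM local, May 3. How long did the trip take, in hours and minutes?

29 hours 41 minutes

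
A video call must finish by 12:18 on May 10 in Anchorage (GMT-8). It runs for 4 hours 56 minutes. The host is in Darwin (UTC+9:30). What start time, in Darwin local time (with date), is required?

Target end time in UTC: 12:18 + 8:00 = 20:18 on May 10.
Subtract 4 hours 56 minutes → start 15:22 UTC on May 10.
Darwin is UTC+9:30: 15:22 + 9:30 = 00:52 on May 11.

00:52 on May 11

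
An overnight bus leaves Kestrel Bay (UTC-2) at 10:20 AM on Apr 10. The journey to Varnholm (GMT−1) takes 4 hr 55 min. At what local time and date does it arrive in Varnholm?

Varnholm is 1:00 ahead of Kestrel Bay.
After 4 hours 55 minutes it is 3:15 PM in Kestrel Bay.
Shift by the zone difference: 3:15 PM + 1:00 = 4:15 PM on Apr 10 in Varnholm.

4:15 PM on April 10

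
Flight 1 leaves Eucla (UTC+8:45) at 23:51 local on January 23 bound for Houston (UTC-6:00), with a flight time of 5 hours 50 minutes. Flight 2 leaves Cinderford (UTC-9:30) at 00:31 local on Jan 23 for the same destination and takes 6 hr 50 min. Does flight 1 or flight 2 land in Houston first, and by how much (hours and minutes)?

the second, by 4 hours 5 minutes

Flight 1 in UTC: 23:51 − 8:45 = 15:06 on Jan 23.
+5 hours and 50 minutes → arrive 20:56 UTC on Jan 23.
Flight 2 in UTC: 00:31 + 9:30 = 10:01 on Jan 23.
+6 hours 50 minutes → arrive 16:51 UTC on Jan 23.
Flight 2 lands earlier by 4 hours 5 minutes.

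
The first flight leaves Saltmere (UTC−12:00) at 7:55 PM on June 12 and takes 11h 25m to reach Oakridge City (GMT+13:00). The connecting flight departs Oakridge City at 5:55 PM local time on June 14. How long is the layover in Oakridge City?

9 hours 35 minutes

Convert departure to UTC: 7:55 PM + 12:00 = 7:55 AM UTC on Jun 13.
Add 11 hours and 25 minutes flight time → 7:20 PM UTC.
Oakridge City is UTC+13:00, so local arrival = 7:20 PM + 13:00 = 8:20 AM on Jun 14.
Layover = 5:55 PM − 8:20 AM = 9 hours 35 minutes.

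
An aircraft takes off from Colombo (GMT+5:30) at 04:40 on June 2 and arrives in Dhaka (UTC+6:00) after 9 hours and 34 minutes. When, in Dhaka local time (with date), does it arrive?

14:44 on June 2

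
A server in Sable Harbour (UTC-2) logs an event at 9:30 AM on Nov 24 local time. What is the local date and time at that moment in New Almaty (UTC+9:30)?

9:00 PM on November 24

New Almaty is 11:30 ahead of Sable Harbour.
Shift by the zone difference: 9:30 AM + 11:30 = 9:00 PM on Nov 24 in New Almaty.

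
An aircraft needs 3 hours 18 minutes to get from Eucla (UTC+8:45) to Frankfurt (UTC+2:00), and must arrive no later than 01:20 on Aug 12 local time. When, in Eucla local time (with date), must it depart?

04:47 on August 12

Target arrival in UTC: 01:20 − 2:00 = 23:20 on Aug 11.
Subtract 3 hours 18 minutes → departure 20:02 UTC on Aug 11.
Eucla is UTC+8:45: 20:02 + 8:45 = 04:47 on Aug 12.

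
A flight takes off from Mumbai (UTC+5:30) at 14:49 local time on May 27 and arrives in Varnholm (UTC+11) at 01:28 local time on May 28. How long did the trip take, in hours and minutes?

5 hours 9 minutes

Departure in UTC: 14:49 − 5:30 = 09:19 on May 27.
Arrival in UTC: 01:28 − 11:00 = 14:28 on May 27.
Elapsed = 14:28 − 09:19 = 5 hours 9 minutes.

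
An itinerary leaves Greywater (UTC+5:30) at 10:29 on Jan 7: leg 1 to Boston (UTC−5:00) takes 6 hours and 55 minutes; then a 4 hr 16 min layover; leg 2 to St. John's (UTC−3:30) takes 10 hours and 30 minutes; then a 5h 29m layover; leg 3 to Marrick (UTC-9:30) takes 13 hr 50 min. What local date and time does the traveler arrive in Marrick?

Convert departure to UTC: 10:29 − 5:30 = 04:59 UTC on Jan 7.
Add 6 hours 55 minutes leg 1 → 11:54 UTC.
Add 4 hours 16 minutes layover in Boston → 16:10 UTC.
Add 10 hours and 30 minutes leg 2 → 02:40 UTC (Jan 8).
Add 5 hours 29 minutes layover in St. John's → 08:09 UTC.
Add 13 hours 50 minutes leg 3 → 21:59 UTC.
Marrick is UTC−9:30, so local arrival = 21:59 − 9:30 = 12:29 on Jan 8.

12:29 on January 8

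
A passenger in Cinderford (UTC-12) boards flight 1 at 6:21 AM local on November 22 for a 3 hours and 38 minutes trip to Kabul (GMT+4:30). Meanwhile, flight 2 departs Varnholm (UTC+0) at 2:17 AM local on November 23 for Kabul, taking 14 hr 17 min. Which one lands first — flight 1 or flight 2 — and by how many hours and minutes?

Flight 1 in UTC: 6:21 AM + 12:00 = 6:21 PM on Nov 22.
+3 hours 38 minutes → arrive 9:59 PM UTC on Nov 22.
Flight 2 departs at 2:17 AM UTC (Nov 23).
+14 hours and 17 minutes → arrive 4:34 PM UTC on Nov 23.
Flight 1 lands earlier by 18 hours 35 minutes.

the first, by 18 hours 35 minutes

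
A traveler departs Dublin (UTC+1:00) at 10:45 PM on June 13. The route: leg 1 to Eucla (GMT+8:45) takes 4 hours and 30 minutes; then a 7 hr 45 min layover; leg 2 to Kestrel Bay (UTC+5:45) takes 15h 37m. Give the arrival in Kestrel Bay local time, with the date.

7:22 AM on Jun 15

Convert departure to UTC: 10:45 PM − 1:00 = 9:45 PM UTC on Jun 13.
Add 4 hours 30 minutes leg 1 → 2:15 AM UTC (Jun 14).
Add 7 hours 45 minutes layover in Eucla → 10:00 AM UTC.
Add 15 hours and 37 minutes leg 2 → 1:37 AM UTC (Jun 15).
Kestrel Bay is UTC+5:45, so local arrival = 1:37 AM + 5:45 = 7:22 AM on Jun 15.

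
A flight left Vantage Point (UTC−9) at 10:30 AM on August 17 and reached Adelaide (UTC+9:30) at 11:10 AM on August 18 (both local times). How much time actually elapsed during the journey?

Departure in UTC: 10:30 AM + 9:00 = 7:30 PM on Aug 17.
Arrival in UTC: 11:10 AM − 9:30 = 1:40 AM on Aug 18.
Elapsed = 1:40 AM − 7:30 PM (+1 day) = 6 hours 10 minutes.

6 hours 10 minutes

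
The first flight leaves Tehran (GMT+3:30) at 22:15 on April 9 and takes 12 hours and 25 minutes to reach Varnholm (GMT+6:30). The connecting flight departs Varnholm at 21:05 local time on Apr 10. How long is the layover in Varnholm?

Convert departure to UTC: 22:15 − 3:30 = 18:45 UTC on Apr 9.
Add 12 hours and 25 minutes flight time → 07:10 UTC (Apr 10).
Varnholm is UTC+6:30, so local arrival = 07:10 + 6:30 = 13:40 on Apr 10.
Layover = 21:05 − 13:40 = 7 hours 25 minutes.

7 hours 25 minutes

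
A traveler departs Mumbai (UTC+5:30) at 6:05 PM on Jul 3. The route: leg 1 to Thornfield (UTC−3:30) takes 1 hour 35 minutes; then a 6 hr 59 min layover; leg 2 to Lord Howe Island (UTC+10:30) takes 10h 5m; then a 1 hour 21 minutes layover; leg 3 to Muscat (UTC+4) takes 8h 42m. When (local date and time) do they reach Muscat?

9:17 PM on July 4

Convert departure to UTC: 6:05 PM − 5:30 = 12:35 PM UTC on Jul 3.
Add 1 hour 35 minutes leg 1 → 2:10 PM UTC.
Add 6 hours 59 minutes layover in Thornfield → 9:09 PM UTC.
Add 10 hours 5 minutes leg 2 → 7:14 AM UTC (Jul 4).
Add 1 hour and 21 minutes layover in Lord Howe Island → 8:35 AM UTC.
Add 8 hours 42 minutes leg 3 → 5:17 PM UTC.
Muscat is UTC+4:00, so local arrival = 5:17 PM + 4:00 = 9:17 PM on Jul 4.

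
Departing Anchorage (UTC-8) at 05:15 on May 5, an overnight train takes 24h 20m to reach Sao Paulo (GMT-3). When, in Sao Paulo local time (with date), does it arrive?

10:35 on May 6

Convert departure to UTC: 05:15 + 8:00 = 13:15 UTC on May 5.
Add 24 hours 20 minutes travel time → 13:35 UTC (May 6).
Sao Paulo is UTC−3:00, so local arrival = 13:35 − 3:00 = 10:35 on May 6.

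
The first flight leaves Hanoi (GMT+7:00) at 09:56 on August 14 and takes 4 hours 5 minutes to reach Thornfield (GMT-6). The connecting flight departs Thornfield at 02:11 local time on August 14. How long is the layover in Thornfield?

1 hour 10 minutes

Convert departure to UTC: 09:56 − 7:00 = 02:56 UTC on Aug 14.
Add 4 hours 5 minutes flight time → 07:01 UTC.
Thornfield is UTC−6:00, so local arrival = 07:01 − 6:00 = 01:01 on Aug 14.
Layover = 02:11 − 01:01 = 1 hour 10 minutes.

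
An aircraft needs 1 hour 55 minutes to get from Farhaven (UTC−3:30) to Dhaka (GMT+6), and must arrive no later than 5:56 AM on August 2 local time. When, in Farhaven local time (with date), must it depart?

6:31 PM on August 1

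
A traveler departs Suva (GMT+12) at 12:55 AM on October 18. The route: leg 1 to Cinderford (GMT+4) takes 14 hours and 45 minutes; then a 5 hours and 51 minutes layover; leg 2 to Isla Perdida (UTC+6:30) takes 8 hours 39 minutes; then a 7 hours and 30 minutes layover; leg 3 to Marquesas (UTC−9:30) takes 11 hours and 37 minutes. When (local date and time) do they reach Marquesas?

3:47 AM on October 19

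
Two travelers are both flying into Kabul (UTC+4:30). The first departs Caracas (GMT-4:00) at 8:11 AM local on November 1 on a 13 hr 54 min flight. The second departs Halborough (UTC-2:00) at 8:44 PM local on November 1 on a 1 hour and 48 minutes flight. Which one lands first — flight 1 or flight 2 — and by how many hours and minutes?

the second, by 1 hour 33 minutes

Flight 1 in UTC: 8:11 AM + 4:00 = 12:11 PM on Nov 1.
+13 hours 54 minutes → arrive 2:05 AM UTC on Nov 2.
Flight 2 in UTC: 8:44 PM + 2:00 = 10:44 PM on Nov 1.
+1 hour and 48 minutes → arrive 12:32 AM UTC on Nov 2.
Flight 2 lands earlier by 1 hour 33 minutes.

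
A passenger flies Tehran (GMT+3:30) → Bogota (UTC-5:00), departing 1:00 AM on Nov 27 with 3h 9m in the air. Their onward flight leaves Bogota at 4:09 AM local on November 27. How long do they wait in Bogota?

8 hours 30 minutes

Convert departure to UTC: 1:00 AM − 3:30 = 9:30 PM UTC on Nov 26.
Add 3 hours and 9 minutes flight time → 12:39 AM UTC (Nov 27).
Bogota is UTC−5:00, so local arrival = 12:39 AM − 5:00 = 7:39 PM on Nov 26.
Layover = 4:09 AM − 7:39 PM (+1 day) = 8 hours 30 minutes.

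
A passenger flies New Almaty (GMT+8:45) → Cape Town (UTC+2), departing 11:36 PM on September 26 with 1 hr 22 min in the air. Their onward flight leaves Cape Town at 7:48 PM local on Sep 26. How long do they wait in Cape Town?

1 hour 35 minutes

Convert departure to UTC: 11:36 PM − 8:45 = 2:51 PM UTC on Sep 26.
Add 1 hour and 22 minutes flight time → 4:13 PM UTC.
Cape Town is UTC+2:00, so local arrival = 4:13 PM + 2:00 = 6:13 PM on Sep 26.
Layover = 7:48 PM − 6:13 PM = 1 hour 35 minutes.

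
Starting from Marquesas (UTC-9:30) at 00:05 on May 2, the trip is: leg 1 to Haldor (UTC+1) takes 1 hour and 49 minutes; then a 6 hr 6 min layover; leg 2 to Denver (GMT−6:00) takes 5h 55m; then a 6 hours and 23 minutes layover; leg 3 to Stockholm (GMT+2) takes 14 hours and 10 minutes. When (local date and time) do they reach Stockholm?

Convert departure to UTC: 00:05 + 9:30 = 09:35 UTC on May 2.
Add 1 hour and 49 minutes leg 1 → 11:24 UTC.
Add 6 hours 6 minutes layover in Haldor → 17:30 UTC.
Add 5 hours 55 minutes leg 2 → 23:25 UTC.
Add 6 hours and 23 minutes layover in Denver → 05:48 UTC (May 3).
Add 14 hours 10 minutes leg 3 → 19:58 UTC.
Stockholm is UTC+2:00, so local arrival = 19:58 + 2:00 = 21:58 on May 3.

21:58 on May 3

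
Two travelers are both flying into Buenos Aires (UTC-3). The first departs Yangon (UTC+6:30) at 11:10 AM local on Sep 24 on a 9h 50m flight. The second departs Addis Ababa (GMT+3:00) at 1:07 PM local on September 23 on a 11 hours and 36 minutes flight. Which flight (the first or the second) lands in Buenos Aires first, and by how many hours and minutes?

Flight 1 in UTC: 11:10 AM − 6:30 = 4:40 AM on Sep 24.
+9 hours 50 minutes → arrive 2:30 PM UTC on Sep 24.
Flight 2 in UTC: 1:07 PM − 3:00 = 10:07 AM on Sep 23.
+11 hours 36 minutes → arrive 9:43 PM UTC on Sep 23.
Flight 2 lands earlier by 16 hours 47 minutes.

the second, by 16 hours 47 minutes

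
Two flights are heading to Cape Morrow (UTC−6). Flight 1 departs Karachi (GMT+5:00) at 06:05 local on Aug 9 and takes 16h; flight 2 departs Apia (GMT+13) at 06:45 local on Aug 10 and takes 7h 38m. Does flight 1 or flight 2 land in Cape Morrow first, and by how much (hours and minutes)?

the first, by 8 hours 18 minutes

Flight 1 in UTC: 06:05 − 5:00 = 01:05 on Aug 9.
+16 hours → arrive 17:05 UTC on Aug 9.
Flight 2 in UTC: 06:45 − 13:00 = 17:45 on Aug 9.
+7 hours 38 minutes → arrive 01:23 UTC on Aug 10.
Flight 1 lands earlier by 8 hours 18 minutes.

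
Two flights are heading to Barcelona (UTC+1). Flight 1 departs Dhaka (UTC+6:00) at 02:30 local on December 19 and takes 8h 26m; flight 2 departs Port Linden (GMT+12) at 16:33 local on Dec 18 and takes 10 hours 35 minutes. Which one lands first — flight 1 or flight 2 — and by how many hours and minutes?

Flight 1 in UTC: 02:30 − 6:00 = 20:30 on Dec 18.
+8 hours 26 minutes → arrive 04:56 UTC on Dec 19.
Flight 2 in UTC: 16:33 − 12:00 = 04:33 on Dec 18.
+10 hours 35 minutes → arrive 15:08 UTC on Dec 18.
Flight 2 lands earlier by 13 hours 48 minutes.

the second, by 13 hours 48 minutes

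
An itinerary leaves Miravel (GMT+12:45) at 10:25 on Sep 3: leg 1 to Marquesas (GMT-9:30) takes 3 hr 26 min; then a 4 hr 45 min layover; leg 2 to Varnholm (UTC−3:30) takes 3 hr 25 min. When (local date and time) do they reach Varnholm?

05:46 on September 3

Convert departure to UTC: 10:25 − 12:45 = 21:40 UTC on Sep 2.
Add 3 hours and 26 minutes leg 1 → 01:06 UTC (Sep 3).
Add 4 hours and 45 minutes layover in Marquesas → 05:51 UTC.
Add 3 hours and 25 minutes leg 2 → 09:16 UTC.
Varnholm is UTC−3:30, so local arrival = 09:16 − 3:30 = 05:46 on Sep 3.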